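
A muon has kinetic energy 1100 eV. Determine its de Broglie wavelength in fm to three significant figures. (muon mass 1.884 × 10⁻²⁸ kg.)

λ = 2570 fm

KE = 1100 eV = 1.762 × 10⁻¹⁶ J.
p = √(2mKE) = √(2 × 1.884 × 10⁻²⁸ × 1.762 × 10⁻¹⁶) = 2.577 × 10⁻²² kg·m/s.
λ = h/p = 6.626 × 10⁻³⁴ / 2.577 × 10⁻²² = 2.57 × 10⁻¹² m = 2570 fm.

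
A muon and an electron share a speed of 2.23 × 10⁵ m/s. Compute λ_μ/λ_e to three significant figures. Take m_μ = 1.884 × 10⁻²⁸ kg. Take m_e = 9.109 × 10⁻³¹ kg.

At fixed v, p = mv so λ = h/(mv) ∝ 1/m.
λ_μ/λ_e = m_e/m_μ = 9.109 × 10⁻³¹/1.884 × 10⁻²⁸ = 4.83 × 10⁻³.

λ_μ/λ_e = 4.83 × 10⁻³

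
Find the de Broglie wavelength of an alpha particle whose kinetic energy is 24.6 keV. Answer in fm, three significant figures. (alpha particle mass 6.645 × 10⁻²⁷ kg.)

KE = 24.6 keV = 3.941 × 10⁻¹⁵ J.
p = √(2mKE) = √(2 × 6.645 × 10⁻²⁷ × 3.941 × 10⁻¹⁵) = 7.237 × 10⁻²¹ kg·m/s.
λ = h/p = 6.626 × 10⁻³⁴ / 7.237 × 10⁻²¹ = 9.16 × 10⁻¹⁴ m = 91.6 fm.

λ = 91.6 fm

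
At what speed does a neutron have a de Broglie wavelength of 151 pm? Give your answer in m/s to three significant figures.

v = 2620 m/s

p = h/λ = 6.626 × 10⁻³⁴ / 1.510 × 10⁻¹⁰ = 4.388 × 10⁻²⁴ kg·m/s.
v = p/m = 4.388 × 10⁻²⁴ / 1.675 × 10⁻²⁷ = 2.62 × 10³ m/s = 2620 m/s.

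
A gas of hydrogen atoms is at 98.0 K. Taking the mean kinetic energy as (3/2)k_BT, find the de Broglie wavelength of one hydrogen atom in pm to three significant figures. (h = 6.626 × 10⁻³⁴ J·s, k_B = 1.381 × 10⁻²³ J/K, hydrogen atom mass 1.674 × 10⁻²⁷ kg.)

λ = 254 pm

KE = (3/2)k_BT = 1.5 × 1.381 × 10⁻²³ × 98.0 = 2.030 × 10⁻²¹ J.
p = √(2mKE) = √(2 × 1.674 × 10⁻²⁷ × 2.030 × 10⁻²¹) = 2.607 × 10⁻²⁴ kg·m/s.
λ = h/p = 2.54 × 10⁻¹⁰ m = 254 pm.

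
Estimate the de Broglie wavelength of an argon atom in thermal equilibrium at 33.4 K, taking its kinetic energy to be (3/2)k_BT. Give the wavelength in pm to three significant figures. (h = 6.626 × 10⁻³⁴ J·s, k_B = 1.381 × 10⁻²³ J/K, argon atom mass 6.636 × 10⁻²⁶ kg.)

KE = (3/2)k_BT = 1.5 × 1.381 × 10⁻²³ × 33.4 = 6.919 × 10⁻²² J.
p = √(2mKE) = √(2 × 6.636 × 10⁻²⁶ × 6.919 × 10⁻²²) = 9.583 × 10⁻²⁴ kg·m/s.
λ = h/p = 6.91 × 10⁻¹¹ m = 69.1 pm.

λ = 69.1 pm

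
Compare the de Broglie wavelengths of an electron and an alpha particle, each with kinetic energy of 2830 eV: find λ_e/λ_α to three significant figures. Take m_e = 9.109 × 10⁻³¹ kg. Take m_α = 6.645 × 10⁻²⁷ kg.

λ_e/λ_α = 85.4

At fixed KE, p = √(2mKE) so λ = h/p ∝ 1/√m.
λ_e/λ_α = √(m_α/m_e) = √(6.645 × 10⁻²⁷/9.109 × 10⁻³¹) = √(7295) = 85.4.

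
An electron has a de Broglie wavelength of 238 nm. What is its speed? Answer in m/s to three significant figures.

v = 3060 m/s

p = h/λ = 6.626 × 10⁻³⁴ / 2.380 × 10⁻⁷ = 2.784 × 10⁻²⁷ kg·m/s.
v = p/m = 2.784 × 10⁻²⁷ / 9.109 × 10⁻³¹ = 3.06 × 10³ m/s = 3060 m/s.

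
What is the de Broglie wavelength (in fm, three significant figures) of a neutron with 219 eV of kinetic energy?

λ = 1930 fm

KE = 219 eV = 3.508 × 10⁻¹⁷ J.
p = √(2mKE) = √(2 × 1.675 × 10⁻²⁷ × 3.508 × 10⁻¹⁷) = 3.428 × 10⁻²² kg·m/s.
λ = h/p = 6.626 × 10⁻³⁴ / 3.428 × 10⁻²² = 1.93 × 10⁻¹² m = 1930 fm.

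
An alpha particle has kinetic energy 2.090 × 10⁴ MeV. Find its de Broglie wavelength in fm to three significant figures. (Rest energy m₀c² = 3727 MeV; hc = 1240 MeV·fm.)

Total energy E = KE + m₀c² = 2.090 × 10⁴ + 3727 = 24627 MeV.
(pc)² = E² − (m₀c²)² = (24627)² − (3727)² = 5.926 × 10⁸ MeV², so pc = 2.434 × 10⁴ MeV.
λ = hc/(pc) = 1240 MeV·fm / 2.434 × 10⁴ MeV = 0.0509 fm.

λ = 0.0509 fm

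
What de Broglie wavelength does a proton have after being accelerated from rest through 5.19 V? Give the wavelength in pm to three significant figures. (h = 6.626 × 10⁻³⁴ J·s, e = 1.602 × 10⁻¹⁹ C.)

KE = eV = 1.602 × 10⁻¹⁹ × 5.190 = 8.314 × 10⁻¹⁹ J.
p = √(2mKE) = √(2 × 1.673 × 10⁻²⁷ × 8.314 × 10⁻¹⁹) = 5.274 × 10⁻²³ kg·m/s.
λ = h/p = 6.626 × 10⁻³⁴ / 5.274 × 10⁻²³ = 1.26 × 10⁻¹¹ m = 12.6 pm.

λ = 12.6 pm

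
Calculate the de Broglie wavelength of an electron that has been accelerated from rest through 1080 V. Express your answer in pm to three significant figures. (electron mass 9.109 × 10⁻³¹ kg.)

KE = eV = 1.602 × 10⁻¹⁹ × 1080 = 1.730 × 10⁻¹⁶ J.
p = √(2mKE) = √(2 × 9.109 × 10⁻³¹ × 1.730 × 10⁻¹⁶) = 1.775 × 10⁻²³ kg·m/s.
λ = h/p = 6.626 × 10⁻³⁴ / 1.775 × 10⁻²³ = 3.73 × 10⁻¹¹ m = 37.3 pm.

λ = 37.3 pm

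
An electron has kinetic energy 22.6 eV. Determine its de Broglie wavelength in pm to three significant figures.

KE = 22.6 eV = 3.621 × 10⁻¹⁸ J.
p = √(2mKE) = √(2 × 9.109 × 10⁻³¹ × 3.621 × 10⁻¹⁸) = 2.568 × 10⁻²⁴ kg·m/s.
λ = h/p = 6.626 × 10⁻³⁴ / 2.568 × 10⁻²⁴ = 2.58 × 10⁻¹⁰ m = 258 pm.

λ = 258 pm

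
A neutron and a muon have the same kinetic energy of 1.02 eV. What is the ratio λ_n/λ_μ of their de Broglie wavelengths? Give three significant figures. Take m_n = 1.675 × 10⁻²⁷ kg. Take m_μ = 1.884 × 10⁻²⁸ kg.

λ_n/λ_μ = 0.335

At fixed KE, p = √(2mKE) so λ = h/p ∝ 1/√m.
λ_n/λ_μ = √(m_μ/m_n) = √(1.884 × 10⁻²⁸/1.675 × 10⁻²⁷) = √(0.1125) = 0.335.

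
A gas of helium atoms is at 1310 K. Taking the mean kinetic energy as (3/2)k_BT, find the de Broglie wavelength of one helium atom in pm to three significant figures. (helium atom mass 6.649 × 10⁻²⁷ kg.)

KE = (3/2)k_BT = 1.5 × 1.381 × 10⁻²³ × 1310 = 2.714 × 10⁻²⁰ J.
p = √(2mKE) = √(2 × 6.649 × 10⁻²⁷ × 2.714 × 10⁻²⁰) = 1.900 × 10⁻²³ kg·m/s.
λ = h/p = 3.49 × 10⁻¹¹ m = 34.9 pm.

λ = 34.9 pm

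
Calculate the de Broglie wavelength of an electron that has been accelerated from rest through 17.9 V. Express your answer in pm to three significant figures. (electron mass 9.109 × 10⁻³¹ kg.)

λ = 290 pm

KE = eV = 1.602 × 10⁻¹⁹ × 17.90 = 2.868 × 10⁻¹⁸ J.
p = √(2mKE) = √(2 × 9.109 × 10⁻³¹ × 2.868 × 10⁻¹⁸) = 2.286 × 10⁻²⁴ kg·m/s.
λ = h/p = 6.626 × 10⁻³⁴ / 2.286 × 10⁻²⁴ = 2.90 × 10⁻¹⁰ m = 290 pm.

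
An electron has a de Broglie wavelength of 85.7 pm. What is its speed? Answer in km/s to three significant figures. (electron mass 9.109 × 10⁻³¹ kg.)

p = h/λ = 6.626 × 10⁻³⁴ / 8.570 × 10⁻¹¹ = 7.732 × 10⁻²⁴ kg·m/s.
v = p/m = 7.732 × 10⁻²⁴ / 9.109 × 10⁻³¹ = 8.49 × 10⁶ m/s = 8490 km/s.

v = 8490 km/s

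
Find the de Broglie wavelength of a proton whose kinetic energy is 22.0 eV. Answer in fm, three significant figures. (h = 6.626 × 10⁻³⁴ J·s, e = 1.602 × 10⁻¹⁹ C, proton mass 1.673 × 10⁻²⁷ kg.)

λ = 6100 fm

KE = 22.0 eV = 3.524 × 10⁻¹⁸ J.
p = √(2mKE) = √(2 × 1.673 × 10⁻²⁷ × 3.524 × 10⁻¹⁸) = 1.086 × 10⁻²² kg·m/s.
λ = h/p = 6.626 × 10⁻³⁴ / 1.086 × 10⁻²² = 6.10 × 10⁻¹² m = 6100 fm.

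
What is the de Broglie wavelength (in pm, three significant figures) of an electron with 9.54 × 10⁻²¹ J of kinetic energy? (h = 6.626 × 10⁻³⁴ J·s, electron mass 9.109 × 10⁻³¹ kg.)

p = √(2mKE) = √(2 × 9.109 × 10⁻³¹ × 9.540 × 10⁻²¹) = 1.318 × 10⁻²⁵ kg·m/s.
λ = h/p = 6.626 × 10⁻³⁴ / 1.318 × 10⁻²⁵ = 5.03 × 10⁻⁹ m = 5030 pm.

λ = 5030 pm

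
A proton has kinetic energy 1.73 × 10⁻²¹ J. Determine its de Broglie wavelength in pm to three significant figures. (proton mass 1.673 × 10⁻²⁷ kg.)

p = √(2mKE) = √(2 × 1.673 × 10⁻²⁷ × 1.730 × 10⁻²¹) = 2.406 × 10⁻²⁴ kg·m/s.
λ = h/p = 6.626 × 10⁻³⁴ / 2.406 × 10⁻²⁴ = 2.75 × 10⁻¹⁰ m = 275 pm.

λ = 275 pm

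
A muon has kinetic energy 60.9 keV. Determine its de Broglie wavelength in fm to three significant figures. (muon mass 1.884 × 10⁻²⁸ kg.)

λ = 346 fm

KE = 60.9 keV = 9.756 × 10⁻¹⁵ J.
p = √(2mKE) = √(2 × 1.884 × 10⁻²⁸ × 9.756 × 10⁻¹⁵) = 1.917 × 10⁻²¹ kg·m/s.
λ = h/p = 6.626 × 10⁻³⁴ / 1.917 × 10⁻²¹ = 3.46 × 10⁻¹³ m = 346 fm.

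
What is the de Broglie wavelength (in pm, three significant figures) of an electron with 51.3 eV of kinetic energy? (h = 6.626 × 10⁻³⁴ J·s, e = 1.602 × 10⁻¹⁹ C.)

KE = 51.3 eV = 8.218 × 10⁻¹⁸ J.
p = √(2mKE) = √(2 × 9.109 × 10⁻³¹ × 8.218 × 10⁻¹⁸) = 3.869 × 10⁻²⁴ kg·m/s.
λ = h/p = 6.626 × 10⁻³⁴ / 3.869 × 10⁻²⁴ = 1.71 × 10⁻¹⁰ m = 171 pm.

λ = 171 pm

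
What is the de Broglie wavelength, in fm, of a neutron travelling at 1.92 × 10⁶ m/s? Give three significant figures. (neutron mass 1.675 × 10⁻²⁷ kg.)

λ = 206 fm

p = mv = 1.675 × 10⁻²⁷ × 1.92 × 10⁶ = 3.216 × 10⁻²¹ kg·m/s.
λ = h/p = 6.626 × 10⁻³⁴ / 3.216 × 10⁻²¹ = 2.06 × 10⁻¹³ m = 206 fm.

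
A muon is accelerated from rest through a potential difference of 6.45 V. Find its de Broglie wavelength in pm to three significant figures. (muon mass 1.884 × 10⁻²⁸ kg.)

λ = 33.6 pm

KE = eV = 1.602 × 10⁻¹⁹ × 6.450 = 1.033 × 10⁻¹⁸ J.
p = √(2mKE) = √(2 × 1.884 × 10⁻²⁸ × 1.033 × 10⁻¹⁸) = 1.973 × 10⁻²³ kg·m/s.
λ = h/p = 6.626 × 10⁻³⁴ / 1.973 × 10⁻²³ = 3.36 × 10⁻¹¹ m = 33.6 pm.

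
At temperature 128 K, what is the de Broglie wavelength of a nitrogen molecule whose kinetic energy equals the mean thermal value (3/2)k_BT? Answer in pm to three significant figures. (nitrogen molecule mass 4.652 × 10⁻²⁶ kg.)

KE = (3/2)k_BT = 1.5 × 1.381 × 10⁻²³ × 128 = 2.652 × 10⁻²¹ J.
p = √(2mKE) = √(2 × 4.652 × 10⁻²⁶ × 2.652 × 10⁻²¹) = 1.571 × 10⁻²³ kg·m/s.
λ = h/p = 4.22 × 10⁻¹¹ m = 42.2 pm.

λ = 42.2 pm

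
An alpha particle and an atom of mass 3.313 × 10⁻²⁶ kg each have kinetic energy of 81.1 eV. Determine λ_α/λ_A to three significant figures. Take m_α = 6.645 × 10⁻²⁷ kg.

At fixed KE, p = √(2mKE) so λ = h/p ∝ 1/√m.
λ_α/λ_A = √(m_A/m_α) = √(3.313 × 10⁻²⁶/6.645 × 10⁻²⁷) = √(4.986) = 2.23.

λ_α/λ_A = 2.23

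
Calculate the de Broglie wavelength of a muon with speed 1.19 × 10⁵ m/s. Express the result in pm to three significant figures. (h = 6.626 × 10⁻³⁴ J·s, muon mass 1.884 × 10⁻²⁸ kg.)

p = mv = 1.884 × 10⁻²⁸ × 1.19 × 10⁵ = 2.242 × 10⁻²³ kg·m/s.
λ = h/p = 6.626 × 10⁻³⁴ / 2.242 × 10⁻²³ = 2.96 × 10⁻¹¹ m = 29.6 pm.

λ = 29.6 pm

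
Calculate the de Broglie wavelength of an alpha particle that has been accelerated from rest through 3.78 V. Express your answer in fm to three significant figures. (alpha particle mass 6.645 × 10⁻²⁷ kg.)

KE = 2eV = 2 × 1.602 × 10⁻¹⁹ × 3.780 = 1.211 × 10⁻¹⁸ J.
p = √(2mKE) = √(2 × 6.645 × 10⁻²⁷ × 1.211 × 10⁻¹⁸) = 1.269 × 10⁻²² kg·m/s.
λ = h/p = 6.626 × 10⁻³⁴ / 1.269 × 10⁻²² = 5.22 × 10⁻¹² m = 5220 fm.

λ = 5220 fm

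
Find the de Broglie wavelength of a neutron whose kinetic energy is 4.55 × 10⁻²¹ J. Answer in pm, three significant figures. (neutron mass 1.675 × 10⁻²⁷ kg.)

λ = 170 pm

p = √(2mKE) = √(2 × 1.675 × 10⁻²⁷ × 4.550 × 10⁻²¹) = 3.904 × 10⁻²⁴ kg·m/s.
λ = h/p = 6.626 × 10⁻³⁴ / 3.904 × 10⁻²⁴ = 1.70 × 10⁻¹⁰ m = 170 pm.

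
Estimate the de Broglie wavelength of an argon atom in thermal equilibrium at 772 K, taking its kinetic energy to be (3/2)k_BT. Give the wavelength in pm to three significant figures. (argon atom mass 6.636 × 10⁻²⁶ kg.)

KE = (3/2)k_BT = 1.5 × 1.381 × 10⁻²³ × 772 = 1.599 × 10⁻²⁰ J.
p = √(2mKE) = √(2 × 6.636 × 10⁻²⁶ × 1.599 × 10⁻²⁰) = 4.607 × 10⁻²³ kg·m/s.
λ = h/p = 1.44 × 10⁻¹¹ m = 14.4 pm.

λ = 14.4 pm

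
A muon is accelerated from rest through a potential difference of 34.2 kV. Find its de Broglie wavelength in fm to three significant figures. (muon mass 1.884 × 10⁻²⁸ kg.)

λ = 461 fm

KE = eV = 1.602 × 10⁻¹⁹ × 3.420 × 10⁴ = 5.479 × 10⁻¹⁵ J.
p = √(2mKE) = √(2 × 1.884 × 10⁻²⁸ × 5.479 × 10⁻¹⁵) = 1.437 × 10⁻²¹ kg·m/s.
λ = h/p = 6.626 × 10⁻³⁴ / 1.437 × 10⁻²¹ = 4.61 × 10⁻¹³ m = 461 fm.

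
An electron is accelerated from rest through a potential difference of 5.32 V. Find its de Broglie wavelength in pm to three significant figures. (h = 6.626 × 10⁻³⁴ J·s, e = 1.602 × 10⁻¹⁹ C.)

λ = 532 pm

KE = eV = 1.602 × 10⁻¹⁹ × 5.320 = 8.523 × 10⁻¹⁹ J.
p = √(2mKE) = √(2 × 9.109 × 10⁻³¹ × 8.523 × 10⁻¹⁹) = 1.246 × 10⁻²⁴ kg·m/s.
λ = h/p = 6.626 × 10⁻³⁴ / 1.246 × 10⁻²⁴ = 5.32 × 10⁻¹⁰ m = 532 pm.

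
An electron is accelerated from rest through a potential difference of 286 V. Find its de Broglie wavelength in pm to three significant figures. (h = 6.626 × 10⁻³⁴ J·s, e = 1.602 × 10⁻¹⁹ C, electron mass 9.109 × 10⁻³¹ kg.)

λ = 72.5 pm

KE = eV = 1.602 × 10⁻¹⁹ × 286.0 = 4.582 × 10⁻¹⁷ J.
p = √(2mKE) = √(2 × 9.109 × 10⁻³¹ × 4.582 × 10⁻¹⁷) = 9.136 × 10⁻²⁴ kg·m/s.
λ = h/p = 6.626 × 10⁻³⁴ / 9.136 × 10⁻²⁴ = 7.25 × 10⁻¹¹ m = 72.5 pm.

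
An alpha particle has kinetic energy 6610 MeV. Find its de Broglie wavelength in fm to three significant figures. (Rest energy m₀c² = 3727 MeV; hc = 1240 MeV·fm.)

Total energy E = KE + m₀c² = 6610 + 3727 = 10337 MeV.
(pc)² = E² − (m₀c²)² = (10337)² − (3727)² = 9.296 × 10⁷ MeV², so pc = 9642 MeV.
λ = hc/(pc) = 1240 MeV·fm / 9642 MeV = 0.129 fm.

λ = 0.129 fm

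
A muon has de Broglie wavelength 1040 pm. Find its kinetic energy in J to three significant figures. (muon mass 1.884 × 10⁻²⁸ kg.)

KE = 1.08 × 10⁻²¹ J

p = h/λ = 6.626 × 10⁻³⁴ / 1.040 × 10⁻⁹ = 6.371 × 10⁻²⁵ kg·m/s.
KE = p²/(2m) = (6.371 × 10⁻²⁵)² / (2 × 1.884 × 10⁻²⁸) = 1.077 × 10⁻²¹ J = 1.08 × 10⁻²¹ J.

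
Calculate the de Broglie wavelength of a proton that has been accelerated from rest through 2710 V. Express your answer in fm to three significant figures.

KE = eV = 1.602 × 10⁻¹⁹ × 2710 = 4.341 × 10⁻¹⁶ J.
p = √(2mKE) = √(2 × 1.673 × 10⁻²⁷ × 4.341 × 10⁻¹⁶) = 1.205 × 10⁻²¹ kg·m/s.
λ = h/p = 6.626 × 10⁻³⁴ / 1.205 × 10⁻²¹ = 5.50 × 10⁻¹³ m = 550 fm.

λ = 550 fm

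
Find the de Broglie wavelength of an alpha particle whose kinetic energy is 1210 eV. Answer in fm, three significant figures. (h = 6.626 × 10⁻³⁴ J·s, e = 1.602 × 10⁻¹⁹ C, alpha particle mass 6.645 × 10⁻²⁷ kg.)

KE = 1210 eV = 1.938 × 10⁻¹⁶ J.
p = √(2mKE) = √(2 × 6.645 × 10⁻²⁷ × 1.938 × 10⁻¹⁶) = 1.605 × 10⁻²¹ kg·m/s.
λ = h/p = 6.626 × 10⁻³⁴ / 1.605 × 10⁻²¹ = 4.13 × 10⁻¹³ m = 413 fm.

λ = 413 fm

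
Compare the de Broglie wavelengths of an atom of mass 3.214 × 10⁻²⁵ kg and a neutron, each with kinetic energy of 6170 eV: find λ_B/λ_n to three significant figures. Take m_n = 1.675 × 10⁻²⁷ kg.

At fixed KE, p = √(2mKE) so λ = h/p ∝ 1/√m.
λ_B/λ_n = √(m_n/m_B) = √(1.675 × 10⁻²⁷/3.214 × 10⁻²⁵) = √(5.212 × 10⁻³) = 0.0722.

λ_B/λ_n = 0.0722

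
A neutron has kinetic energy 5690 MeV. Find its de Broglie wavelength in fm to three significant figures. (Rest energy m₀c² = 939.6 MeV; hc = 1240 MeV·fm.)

λ = 0.189 fm

Total energy E = KE + m₀c² = 5690 + 939.6 = 6629.6 MeV.
(pc)² = E² − (m₀c²)² = (6629.6)² − (939.6)² = 4.307 × 10⁷ MeV², so pc = 6563 MeV.
λ = hc/(pc) = 1240 MeV·fm / 6563 MeV = 0.189 fm.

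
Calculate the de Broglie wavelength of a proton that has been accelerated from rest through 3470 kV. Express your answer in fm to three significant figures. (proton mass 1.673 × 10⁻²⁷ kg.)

λ = 15.4 fm

KE = eV = 1.602 × 10⁻¹⁹ × 3.470 × 10⁶ = 5.559 × 10⁻¹³ J.
p = √(2mKE) = √(2 × 1.673 × 10⁻²⁷ × 5.559 × 10⁻¹³) = 4.313 × 10⁻²⁰ kg·m/s.
λ = h/p = 6.626 × 10⁻³⁴ / 4.313 × 10⁻²⁰ = 1.54 × 10⁻¹⁴ m = 15.4 fm.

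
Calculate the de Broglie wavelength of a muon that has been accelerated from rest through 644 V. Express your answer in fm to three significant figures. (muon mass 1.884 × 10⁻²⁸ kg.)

KE = eV = 1.602 × 10⁻¹⁹ × 644.0 = 1.032 × 10⁻¹⁶ J.
p = √(2mKE) = √(2 × 1.884 × 10⁻²⁸ × 1.032 × 10⁻¹⁶) = 1.972 × 10⁻²² kg·m/s.
λ = h/p = 6.626 × 10⁻³⁴ / 1.972 × 10⁻²² = 3.36 × 10⁻¹² m = 3360 fm.

λ = 3360 fm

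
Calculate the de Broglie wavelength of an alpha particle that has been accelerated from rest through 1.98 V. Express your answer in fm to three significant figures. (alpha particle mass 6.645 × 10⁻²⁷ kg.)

KE = 2eV = 2 × 1.602 × 10⁻¹⁹ × 1.980 = 6.344 × 10⁻¹⁹ J.
p = √(2mKE) = √(2 × 6.645 × 10⁻²⁷ × 6.344 × 10⁻¹⁹) = 9.182 × 10⁻²³ kg·m/s.
λ = h/p = 6.626 × 10⁻³⁴ / 9.182 × 10⁻²³ = 7.22 × 10⁻¹² m = 7220 fm.

λ = 7220 fm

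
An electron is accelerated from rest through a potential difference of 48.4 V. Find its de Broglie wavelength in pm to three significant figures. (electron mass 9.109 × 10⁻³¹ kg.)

λ = 176 pm

KE = eV = 1.602 × 10⁻¹⁹ × 48.40 = 7.754 × 10⁻¹⁸ J.
p = √(2mKE) = √(2 × 9.109 × 10⁻³¹ × 7.754 × 10⁻¹⁸) = 3.758 × 10⁻²⁴ kg·m/s.
λ = h/p = 6.626 × 10⁻³⁴ / 3.758 × 10⁻²⁴ = 1.76 × 10⁻¹⁰ m = 176 pm.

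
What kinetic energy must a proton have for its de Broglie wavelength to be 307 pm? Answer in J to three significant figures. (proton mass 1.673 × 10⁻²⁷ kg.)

KE = 1.39 × 10⁻²¹ J

p = h/λ = 6.626 × 10⁻³⁴ / 3.070 × 10⁻¹⁰ = 2.158 × 10⁻²⁴ kg·m/s.
KE = p²/(2m) = (2.158 × 10⁻²⁴)² / (2 × 1.673 × 10⁻²⁷) = 1.392 × 10⁻²¹ J = 1.39 × 10⁻²¹ J.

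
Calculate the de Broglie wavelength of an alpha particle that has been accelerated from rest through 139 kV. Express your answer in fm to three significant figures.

λ = 27.2 fm

KE = 2eV = 2 × 1.602 × 10⁻¹⁹ × 1.390 × 10⁵ = 4.454 × 10⁻¹⁴ J.
p = √(2mKE) = √(2 × 6.645 × 10⁻²⁷ × 4.454 × 10⁻¹⁴) = 2.433 × 10⁻²⁰ kg·m/s.
λ = h/p = 6.626 × 10⁻³⁴ / 2.433 × 10⁻²⁰ = 2.72 × 10⁻¹⁴ m = 27.2 fm.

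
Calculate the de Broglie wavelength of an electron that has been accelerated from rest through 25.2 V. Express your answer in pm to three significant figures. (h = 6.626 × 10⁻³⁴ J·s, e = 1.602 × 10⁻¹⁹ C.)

KE = eV = 1.602 × 10⁻¹⁹ × 25.20 = 4.037 × 10⁻¹⁸ J.
p = √(2mKE) = √(2 × 9.109 × 10⁻³¹ × 4.037 × 10⁻¹⁸) = 2.712 × 10⁻²⁴ kg·m/s.
λ = h/p = 6.626 × 10⁻³⁴ / 2.712 × 10⁻²⁴ = 2.44 × 10⁻¹⁰ m = 244 pm.

λ = 244 pm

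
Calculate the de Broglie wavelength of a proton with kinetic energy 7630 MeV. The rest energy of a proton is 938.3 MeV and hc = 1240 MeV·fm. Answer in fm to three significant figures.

λ = 0.146 fm

Total energy E = KE + m₀c² = 7630 + 938.3 = 8568.3 MeV.
(pc)² = E² − (m₀c²)² = (8568.3)² − (938.3)² = 7.254 × 10⁷ MeV², so pc = 8517 MeV.
λ = hc/(pc) = 1240 MeV·fm / 8517 MeV = 0.146 fm.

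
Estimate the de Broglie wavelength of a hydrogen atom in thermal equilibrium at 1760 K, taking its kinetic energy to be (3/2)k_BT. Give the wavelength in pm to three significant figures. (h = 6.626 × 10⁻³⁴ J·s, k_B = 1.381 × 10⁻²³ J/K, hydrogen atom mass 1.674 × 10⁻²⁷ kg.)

KE = (3/2)k_BT = 1.5 × 1.381 × 10⁻²³ × 1760 = 3.646 × 10⁻²⁰ J.
p = √(2mKE) = √(2 × 1.674 × 10⁻²⁷ × 3.646 × 10⁻²⁰) = 1.105 × 10⁻²³ kg·m/s.
λ = h/p = 6.00 × 10⁻¹¹ m = 60.0 pm.

λ = 60.0 pm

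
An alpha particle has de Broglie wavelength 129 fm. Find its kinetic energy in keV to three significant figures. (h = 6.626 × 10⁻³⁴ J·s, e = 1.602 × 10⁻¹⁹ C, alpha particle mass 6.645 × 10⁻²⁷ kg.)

p = h/λ = 6.626 × 10⁻³⁴ / 1.290 × 10⁻¹³ = 5.136 × 10⁻²¹ kg·m/s.
KE = p²/(2m) = (5.136 × 10⁻²¹)² / (2 × 6.645 × 10⁻²⁷) = 1.985 × 10⁻¹⁵ J = 12.4 keV.

KE = 12.4 keV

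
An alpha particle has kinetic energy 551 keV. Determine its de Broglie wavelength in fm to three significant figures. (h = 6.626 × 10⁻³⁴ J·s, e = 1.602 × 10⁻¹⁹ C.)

λ = 19.3 fm

KE = 551 keV = 8.827 × 10⁻¹⁴ J.
p = √(2mKE) = √(2 × 6.645 × 10⁻²⁷ × 8.827 × 10⁻¹⁴) = 3.425 × 10⁻²⁰ kg·m/s.
λ = h/p = 6.626 × 10⁻³⁴ / 3.425 × 10⁻²⁰ = 1.93 × 10⁻¹⁴ m = 19.3 fm.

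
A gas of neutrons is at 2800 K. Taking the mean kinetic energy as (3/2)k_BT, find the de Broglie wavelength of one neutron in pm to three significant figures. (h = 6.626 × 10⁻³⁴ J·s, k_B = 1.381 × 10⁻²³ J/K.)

KE = (3/2)k_BT = 1.5 × 1.381 × 10⁻²³ × 2800 = 5.800 × 10⁻²⁰ J.
p = √(2mKE) = √(2 × 1.675 × 10⁻²⁷ × 5.800 × 10⁻²⁰) = 1.394 × 10⁻²³ kg·m/s.
λ = h/p = 4.75 × 10⁻¹¹ m = 47.5 pm.

λ = 47.5 pm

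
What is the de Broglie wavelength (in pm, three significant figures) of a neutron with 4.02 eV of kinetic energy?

λ = 14.3 pm

KE = 4.02 eV = 6.440 × 10⁻¹⁹ J.
p = √(2mKE) = √(2 × 1.675 × 10⁻²⁷ × 6.440 × 10⁻¹⁹) = 4.645 × 10⁻²³ kg·m/s.
λ = h/p = 6.626 × 10⁻³⁴ / 4.645 × 10⁻²³ = 1.43 × 10⁻¹¹ m = 14.3 pm.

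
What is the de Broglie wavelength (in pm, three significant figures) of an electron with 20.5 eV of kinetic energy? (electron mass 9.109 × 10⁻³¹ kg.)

λ = 271 pm

KE = 20.5 eV = 3.284 × 10⁻¹⁸ J.
p = √(2mKE) = √(2 × 9.109 × 10⁻³¹ × 3.284 × 10⁻¹⁸) = 2.446 × 10⁻²⁴ kg·m/s.
λ = h/p = 6.626 × 10⁻³⁴ / 2.446 × 10⁻²⁴ = 2.71 × 10⁻¹⁰ m = 271 pm.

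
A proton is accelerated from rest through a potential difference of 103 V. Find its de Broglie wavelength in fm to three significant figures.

KE = eV = 1.602 × 10⁻¹⁹ × 103.0 = 1.650 × 10⁻¹⁷ J.
p = √(2mKE) = √(2 × 1.673 × 10⁻²⁷ × 1.650 × 10⁻¹⁷) = 2.350 × 10⁻²² kg·m/s.
λ = h/p = 6.626 × 10⁻³⁴ / 2.350 × 10⁻²² = 2.82 × 10⁻¹² m = 2820 fm.

λ = 2820 fm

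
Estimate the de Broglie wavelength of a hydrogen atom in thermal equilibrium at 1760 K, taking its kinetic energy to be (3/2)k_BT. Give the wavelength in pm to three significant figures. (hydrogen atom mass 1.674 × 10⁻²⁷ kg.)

KE = (3/2)k_BT = 1.5 × 1.381 × 10⁻²³ × 1760 = 3.646 × 10⁻²⁰ J.
p = √(2mKE) = √(2 × 1.674 × 10⁻²⁷ × 3.646 × 10⁻²⁰) = 1.105 × 10⁻²³ kg·m/s.
λ = h/p = 6.00 × 10⁻¹¹ m = 60.0 pm.

λ = 60.0 pm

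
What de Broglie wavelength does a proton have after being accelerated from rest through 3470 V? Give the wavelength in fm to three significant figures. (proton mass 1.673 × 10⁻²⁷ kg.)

λ = 486 fm

KE = eV = 1.602 × 10⁻¹⁹ × 3470 = 5.559 × 10⁻¹⁶ J.
p = √(2mKE) = √(2 × 1.673 × 10⁻²⁷ × 5.559 × 10⁻¹⁶) = 1.364 × 10⁻²¹ kg·m/s.
λ = h/p = 6.626 × 10⁻³⁴ / 1.364 × 10⁻²¹ = 4.86 × 10⁻¹³ m = 486 fm.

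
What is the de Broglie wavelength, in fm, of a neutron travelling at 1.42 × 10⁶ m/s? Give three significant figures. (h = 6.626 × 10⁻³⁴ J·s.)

p = mv = 1.675 × 10⁻²⁷ × 1.42 × 10⁶ = 2.379 × 10⁻²¹ kg·m/s.
λ = h/p = 6.626 × 10⁻³⁴ / 2.379 × 10⁻²¹ = 2.79 × 10⁻¹³ m = 279 fm.

λ = 279 fm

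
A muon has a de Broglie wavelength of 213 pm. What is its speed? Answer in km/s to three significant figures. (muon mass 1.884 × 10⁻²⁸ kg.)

v = 16.5 km/s

p = h/λ = 6.626 × 10⁻³⁴ / 2.130 × 10⁻¹⁰ = 3.111 × 10⁻²⁴ kg·m/s.
v = p/m = 3.111 × 10⁻²⁴ / 1.884 × 10⁻²⁸ = 1.65 × 10⁴ m/s = 16.5 km/s.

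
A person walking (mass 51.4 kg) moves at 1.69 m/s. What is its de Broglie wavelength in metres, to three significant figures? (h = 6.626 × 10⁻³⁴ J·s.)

p = mv = 51.4 × 1.69 = 8.687 × 10¹ kg·m/s.
λ = h/p = 6.626 × 10⁻³⁴ / 8.687 × 10¹ = 7.63 × 10⁻³⁶ m.

λ = 7.63 × 10⁻³⁶ m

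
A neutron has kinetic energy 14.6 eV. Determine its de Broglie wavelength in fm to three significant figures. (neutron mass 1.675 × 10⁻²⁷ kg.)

λ = 7490 fm

KE = 14.6 eV = 2.339 × 10⁻¹⁸ J.
p = √(2mKE) = √(2 × 1.675 × 10⁻²⁷ × 2.339 × 10⁻¹⁸) = 8.852 × 10⁻²³ kg·m/s.
λ = h/p = 6.626 × 10⁻³⁴ / 8.852 × 10⁻²³ = 7.49 × 10⁻¹² m = 7490 fm.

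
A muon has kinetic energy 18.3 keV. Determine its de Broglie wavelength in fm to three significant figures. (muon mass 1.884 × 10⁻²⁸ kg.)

KE = 18.3 keV = 2.932 × 10⁻¹⁵ J.
p = √(2mKE) = √(2 × 1.884 × 10⁻²⁸ × 2.932 × 10⁻¹⁵) = 1.051 × 10⁻²¹ kg·m/s.
λ = h/p = 6.626 × 10⁻³⁴ / 1.051 × 10⁻²¹ = 6.30 × 10⁻¹³ m = 630 fm.

λ = 630 fm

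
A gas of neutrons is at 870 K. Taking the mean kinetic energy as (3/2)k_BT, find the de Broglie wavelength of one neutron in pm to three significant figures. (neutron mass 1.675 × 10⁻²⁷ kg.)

λ = 85.3 pm

KE = (3/2)k_BT = 1.5 × 1.381 × 10⁻²³ × 870 = 1.802 × 10⁻²⁰ J.
p = √(2mKE) = √(2 × 1.675 × 10⁻²⁷ × 1.802 × 10⁻²⁰) = 7.770 × 10⁻²⁴ kg·m/s.
λ = h/p = 8.53 × 10⁻¹¹ m = 85.3 pm.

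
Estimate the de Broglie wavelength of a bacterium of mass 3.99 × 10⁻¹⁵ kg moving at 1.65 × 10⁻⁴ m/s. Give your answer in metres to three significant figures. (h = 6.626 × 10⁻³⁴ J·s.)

p = mv = 3.99 × 10⁻¹⁵ × 1.65 × 10⁻⁴ = 6.583 × 10⁻¹⁹ kg·m/s.
λ = h/p = 6.626 × 10⁻³⁴ / 6.583 × 10⁻¹⁹ = 1.01 × 10⁻¹⁵ m.

λ = 1.01 × 10⁻¹⁵ m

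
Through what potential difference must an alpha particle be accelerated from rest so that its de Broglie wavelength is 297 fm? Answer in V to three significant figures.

p = h/λ = 6.626 × 10⁻³⁴ / 2.970 × 10⁻¹³ = 2.231 × 10⁻²¹ kg·m/s.
KE = p²/(2m) = 3.745 × 10⁻¹⁶ J.
V = KE/2e = 3.745 × 10⁻¹⁶ / (2 × 1.602 × 10⁻¹⁹) = 1170 V.

V = 1170 V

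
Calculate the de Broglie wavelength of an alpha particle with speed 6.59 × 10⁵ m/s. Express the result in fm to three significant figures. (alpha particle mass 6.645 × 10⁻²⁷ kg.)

λ = 151 fm

p = mv = 6.645 × 10⁻²⁷ × 6.59 × 10⁵ = 4.379 × 10⁻²¹ kg·m/s.
λ = h/p = 6.626 × 10⁻³⁴ / 4.379 × 10⁻²¹ = 1.51 × 10⁻¹³ m = 151 fm.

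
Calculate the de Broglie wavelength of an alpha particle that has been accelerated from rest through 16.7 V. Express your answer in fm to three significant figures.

λ = 2480 fm

KE = 2eV = 2 × 1.602 × 10⁻¹⁹ × 16.70 = 5.351 × 10⁻¹⁸ J.
p = √(2mKE) = √(2 × 6.645 × 10⁻²⁷ × 5.351 × 10⁻¹⁸) = 2.667 × 10⁻²² kg·m/s.
λ = h/p = 6.626 × 10⁻³⁴ / 2.667 × 10⁻²² = 2.48 × 10⁻¹² m = 2480 fm.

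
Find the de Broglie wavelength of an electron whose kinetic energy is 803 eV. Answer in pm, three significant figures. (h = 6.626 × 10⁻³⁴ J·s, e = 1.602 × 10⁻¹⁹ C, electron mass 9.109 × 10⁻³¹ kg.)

λ = 43.3 pm

KE = 803 eV = 1.286 × 10⁻¹⁶ J.
p = √(2mKE) = √(2 × 9.109 × 10⁻³¹ × 1.286 × 10⁻¹⁶) = 1.531 × 10⁻²³ kg·m/s.
λ = h/p = 6.626 × 10⁻³⁴ / 1.531 × 10⁻²³ = 4.33 × 10⁻¹¹ m = 43.3 pm.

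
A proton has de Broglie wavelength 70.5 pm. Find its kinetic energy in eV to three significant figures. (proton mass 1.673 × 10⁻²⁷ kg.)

p = h/λ = 6.626 × 10⁻³⁴ / 7.050 × 10⁻¹¹ = 9.399 × 10⁻²⁴ kg·m/s.
KE = p²/(2m) = (9.399 × 10⁻²⁴)² / (2 × 1.673 × 10⁻²⁷) = 2.640 × 10⁻²⁰ J = 0.165 eV.

KE = 0.165 eV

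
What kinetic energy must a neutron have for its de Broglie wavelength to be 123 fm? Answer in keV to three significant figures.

p = h/λ = 6.626 × 10⁻³⁴ / 1.230 × 10⁻¹³ = 5.387 × 10⁻²¹ kg·m/s.
KE = p²/(2m) = (5.387 × 10⁻²¹)² / (2 × 1.675 × 10⁻²⁷) = 8.663 × 10⁻¹⁵ J = 54.1 keV.

KE = 54.1 keV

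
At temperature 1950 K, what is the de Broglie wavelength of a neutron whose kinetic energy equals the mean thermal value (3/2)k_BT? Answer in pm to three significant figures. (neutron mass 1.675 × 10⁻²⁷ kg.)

KE = (3/2)k_BT = 1.5 × 1.381 × 10⁻²³ × 1950 = 4.039 × 10⁻²⁰ J.
p = √(2mKE) = √(2 × 1.675 × 10⁻²⁷ × 4.039 × 10⁻²⁰) = 1.163 × 10⁻²³ kg·m/s.
λ = h/p = 5.70 × 10⁻¹¹ m = 57.0 pm.

λ = 57.0 pm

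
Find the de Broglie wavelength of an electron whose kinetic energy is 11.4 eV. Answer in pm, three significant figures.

KE = 11.4 eV = 1.826 × 10⁻¹⁸ J.
p = √(2mKE) = √(2 × 9.109 × 10⁻³¹ × 1.826 × 10⁻¹⁸) = 1.824 × 10⁻²⁴ kg·m/s.
λ = h/p = 6.626 × 10⁻³⁴ / 1.824 × 10⁻²⁴ = 3.63 × 10⁻¹⁰ m = 363 pm.

λ = 363 pm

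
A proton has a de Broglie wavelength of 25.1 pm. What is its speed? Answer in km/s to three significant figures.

p = h/λ = 6.626 × 10⁻³⁴ / 2.510 × 10⁻¹¹ = 2.640 × 10⁻²³ kg·m/s.
v = p/m = 2.640 × 10⁻²³ / 1.673 × 10⁻²⁷ = 1.58 × 10⁴ m/s = 15.8 km/s.

v = 15.8 km/s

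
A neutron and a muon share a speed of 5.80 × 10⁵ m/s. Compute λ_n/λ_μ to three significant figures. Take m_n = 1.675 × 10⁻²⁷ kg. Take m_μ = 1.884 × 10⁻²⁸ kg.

λ_n/λ_μ = 0.112

At fixed v, p = mv so λ = h/(mv) ∝ 1/m.
λ_n/λ_μ = m_μ/m_n = 1.884 × 10⁻²⁸/1.675 × 10⁻²⁷ = 0.112.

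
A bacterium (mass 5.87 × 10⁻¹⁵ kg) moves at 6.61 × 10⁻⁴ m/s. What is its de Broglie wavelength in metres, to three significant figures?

p = mv = 5.87 × 10⁻¹⁵ × 6.61 × 10⁻⁴ = 3.880 × 10⁻¹⁸ kg·m/s.
λ = h/p = 6.626 × 10⁻³⁴ / 3.880 × 10⁻¹⁸ = 1.71 × 10⁻¹⁶ m.

λ = 1.71 × 10⁻¹⁶ m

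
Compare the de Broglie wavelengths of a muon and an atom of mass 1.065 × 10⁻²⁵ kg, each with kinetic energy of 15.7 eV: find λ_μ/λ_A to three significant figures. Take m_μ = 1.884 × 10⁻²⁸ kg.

At fixed KE, p = √(2mKE) so λ = h/p ∝ 1/√m.
λ_μ/λ_A = √(m_A/m_μ) = √(1.065 × 10⁻²⁵/1.884 × 10⁻²⁸) = √(565.3) = 23.8.

λ_μ/λ_A = 23.8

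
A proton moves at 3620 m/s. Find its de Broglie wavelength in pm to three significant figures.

λ = 109 pm

p = mv = 1.673 × 10⁻²⁷ × 3620 = 6.056 × 10⁻²⁴ kg·m/s.
λ = h/p = 6.626 × 10⁻³⁴ / 6.056 × 10⁻²⁴ = 1.09 × 10⁻¹⁰ m = 109 pm.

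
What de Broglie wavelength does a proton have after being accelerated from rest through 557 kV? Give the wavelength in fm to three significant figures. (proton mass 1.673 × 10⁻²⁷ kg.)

λ = 38.3 fm

KE = eV = 1.602 × 10⁻¹⁹ × 5.570 × 10⁵ = 8.923 × 10⁻¹⁴ J.
p = √(2mKE) = √(2 × 1.673 × 10⁻²⁷ × 8.923 × 10⁻¹⁴) = 1.728 × 10⁻²⁰ kg·m/s.
λ = h/p = 6.626 × 10⁻³⁴ / 1.728 × 10⁻²⁰ = 3.83 × 10⁻¹⁴ m = 38.3 fm.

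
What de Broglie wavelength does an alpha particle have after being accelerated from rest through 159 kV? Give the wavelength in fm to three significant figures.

KE = 2eV = 2 × 1.602 × 10⁻¹⁹ × 1.590 × 10⁵ = 5.094 × 10⁻¹⁴ J.
p = √(2mKE) = √(2 × 6.645 × 10⁻²⁷ × 5.094 × 10⁻¹⁴) = 2.602 × 10⁻²⁰ kg·m/s.
λ = h/p = 6.626 × 10⁻³⁴ / 2.602 × 10⁻²⁰ = 2.55 × 10⁻¹⁴ m = 25.5 fm.

λ = 25.5 fm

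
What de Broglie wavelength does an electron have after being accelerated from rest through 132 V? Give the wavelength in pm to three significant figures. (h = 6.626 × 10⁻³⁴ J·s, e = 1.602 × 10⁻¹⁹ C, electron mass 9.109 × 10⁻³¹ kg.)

λ = 107 pm

KE = eV = 1.602 × 10⁻¹⁹ × 132.0 = 2.115 × 10⁻¹⁷ J.
p = √(2mKE) = √(2 × 9.109 × 10⁻³¹ × 2.115 × 10⁻¹⁷) = 6.207 × 10⁻²⁴ kg·m/s.
λ = h/p = 6.626 × 10⁻³⁴ / 6.207 × 10⁻²⁴ = 1.07 × 10⁻¹⁰ m = 107 pm.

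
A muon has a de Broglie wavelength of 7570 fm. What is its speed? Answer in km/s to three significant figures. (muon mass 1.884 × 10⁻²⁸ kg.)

p = h/λ = 6.626 × 10⁻³⁴ / 7.570 × 10⁻¹² = 8.753 × 10⁻²³ kg·m/s.
v = p/m = 8.753 × 10⁻²³ / 1.884 × 10⁻²⁸ = 4.65 × 10⁵ m/s = 465 km/s.

v = 465 km/s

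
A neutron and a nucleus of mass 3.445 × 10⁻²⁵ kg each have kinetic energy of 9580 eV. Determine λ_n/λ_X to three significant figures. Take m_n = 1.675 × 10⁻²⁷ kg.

At fixed KE, p = √(2mKE) so λ = h/p ∝ 1/√m.
λ_n/λ_X = √(m_X/m_n) = √(3.445 × 10⁻²⁵/1.675 × 10⁻²⁷) = √(205.7) = 14.3.

λ_n/λ_X = 14.3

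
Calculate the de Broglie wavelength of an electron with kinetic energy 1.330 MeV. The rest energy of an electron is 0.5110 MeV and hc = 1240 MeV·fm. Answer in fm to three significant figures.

Total energy E = KE + m₀c² = 1.330 + 0.5110 = 1.8410 MeV.
(pc)² = E² − (m₀c²)² = (1.8410)² − (0.5110)² = 3.128 MeV², so pc = 1.769 MeV.
λ = hc/(pc) = 1240 MeV·fm / 1.769 MeV = 701 fm.

λ = 701 fm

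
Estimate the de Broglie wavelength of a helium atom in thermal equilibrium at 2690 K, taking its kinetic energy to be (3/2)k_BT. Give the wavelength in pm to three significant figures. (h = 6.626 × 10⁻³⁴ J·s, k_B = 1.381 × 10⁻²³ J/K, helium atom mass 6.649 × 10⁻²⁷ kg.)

λ = 24.3 pm

KE = (3/2)k_BT = 1.5 × 1.381 × 10⁻²³ × 2690 = 5.572 × 10⁻²⁰ J.
p = √(2mKE) = √(2 × 6.649 × 10⁻²⁷ × 5.572 × 10⁻²⁰) = 2.722 × 10⁻²³ kg·m/s.
λ = h/p = 2.43 × 10⁻¹¹ m = 24.3 pm.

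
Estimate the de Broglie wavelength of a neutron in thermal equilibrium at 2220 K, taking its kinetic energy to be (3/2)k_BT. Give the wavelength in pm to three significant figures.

λ = 53.4 pm

KE = (3/2)k_BT = 1.5 × 1.381 × 10⁻²³ × 2220 = 4.599 × 10⁻²⁰ J.
p = √(2mKE) = √(2 × 1.675 × 10⁻²⁷ × 4.599 × 10⁻²⁰) = 1.241 × 10⁻²³ kg·m/s.
λ = h/p = 5.34 × 10⁻¹¹ m = 53.4 pm.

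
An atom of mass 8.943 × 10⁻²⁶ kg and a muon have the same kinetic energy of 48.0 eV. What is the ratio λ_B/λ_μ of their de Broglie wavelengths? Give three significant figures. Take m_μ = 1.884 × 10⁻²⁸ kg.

At fixed KE, p = √(2mKE) so λ = h/p ∝ 1/√m.
λ_B/λ_μ = √(m_μ/m_B) = √(1.884 × 10⁻²⁸/8.943 × 10⁻²⁶) = √(2.107 × 10⁻³) = 0.0459.

λ_B/λ_μ = 0.0459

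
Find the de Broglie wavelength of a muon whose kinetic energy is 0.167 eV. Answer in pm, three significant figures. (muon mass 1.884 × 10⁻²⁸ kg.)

KE = 0.167 eV = 2.675 × 10⁻²⁰ J.
p = √(2mKE) = √(2 × 1.884 × 10⁻²⁸ × 2.675 × 10⁻²⁰) = 3.175 × 10⁻²⁴ kg·m/s.
λ = h/p = 6.626 × 10⁻³⁴ / 3.175 × 10⁻²⁴ = 2.09 × 10⁻¹⁰ m = 209 pm.

λ = 209 pm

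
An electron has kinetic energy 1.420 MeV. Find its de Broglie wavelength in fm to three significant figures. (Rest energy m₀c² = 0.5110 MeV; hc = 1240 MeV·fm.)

λ = 666 fm

Total energy E = KE + m₀c² = 1.420 + 0.5110 = 1.9310 MeV.
(pc)² = E² − (m₀c²)² = (1.9310)² − (0.5110)² = 3.468 MeV², so pc = 1.862 MeV.
λ = hc/(pc) = 1240 MeV·fm / 1.862 MeV = 666 fm.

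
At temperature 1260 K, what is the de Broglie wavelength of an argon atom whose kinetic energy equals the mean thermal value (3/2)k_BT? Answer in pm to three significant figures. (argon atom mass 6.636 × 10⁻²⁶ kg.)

λ = 11.3 pm

KE = (3/2)k_BT = 1.5 × 1.381 × 10⁻²³ × 1260 = 2.610 × 10⁻²⁰ J.
p = √(2mKE) = √(2 × 6.636 × 10⁻²⁶ × 2.610 × 10⁻²⁰) = 5.886 × 10⁻²³ kg·m/s.
λ = h/p = 1.13 × 10⁻¹¹ m = 11.3 pm.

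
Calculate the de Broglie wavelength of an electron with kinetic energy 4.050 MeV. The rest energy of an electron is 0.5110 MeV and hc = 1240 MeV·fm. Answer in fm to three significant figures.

Total energy E = KE + m₀c² = 4.050 + 0.5110 = 4.5610 MeV.
(pc)² = E² − (m₀c²)² = (4.5610)² − (0.5110)² = 20.54 MeV², so pc = 4.532 MeV.
λ = hc/(pc) = 1240 MeV·fm / 4.532 MeV = 274 fm.

λ = 274 fm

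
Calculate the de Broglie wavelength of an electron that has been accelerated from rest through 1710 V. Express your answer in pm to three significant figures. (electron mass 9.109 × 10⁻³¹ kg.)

KE = eV = 1.602 × 10⁻¹⁹ × 1710 = 2.739 × 10⁻¹⁶ J.
p = √(2mKE) = √(2 × 9.109 × 10⁻³¹ × 2.739 × 10⁻¹⁶) = 2.234 × 10⁻²³ kg·m/s.
λ = h/p = 6.626 × 10⁻³⁴ / 2.234 × 10⁻²³ = 2.97 × 10⁻¹¹ m = 29.7 pm.

λ = 29.7 pm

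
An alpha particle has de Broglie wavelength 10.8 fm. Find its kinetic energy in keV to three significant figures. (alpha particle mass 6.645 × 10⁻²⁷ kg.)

KE = 1770 keV

p = h/λ = 6.626 × 10⁻³⁴ / 1.080 × 10⁻¹⁴ = 6.135 × 10⁻²⁰ kg·m/s.
KE = p²/(2m) = (6.135 × 10⁻²⁰)² / (2 × 6.645 × 10⁻²⁷) = 2.832 × 10⁻¹³ J = 1770 keV.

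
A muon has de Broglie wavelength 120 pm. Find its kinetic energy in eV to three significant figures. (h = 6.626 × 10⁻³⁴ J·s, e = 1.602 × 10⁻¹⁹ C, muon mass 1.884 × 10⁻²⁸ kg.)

KE = 0.505 eV

p = h/λ = 6.626 × 10⁻³⁴ / 1.200 × 10⁻¹⁰ = 5.522 × 10⁻²⁴ kg·m/s.
KE = p²/(2m) = (5.522 × 10⁻²⁴)² / (2 × 1.884 × 10⁻²⁸) = 8.092 × 10⁻²⁰ J = 0.505 eV.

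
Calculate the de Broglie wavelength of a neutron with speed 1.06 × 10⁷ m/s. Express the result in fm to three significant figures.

p = mv = 1.675 × 10⁻²⁷ × 1.06 × 10⁷ = 1.776 × 10⁻²⁰ kg·m/s.
λ = h/p = 6.626 × 10⁻³⁴ / 1.776 × 10⁻²⁰ = 3.73 × 10⁻¹⁴ m = 37.3 fm.

λ = 37.3 fm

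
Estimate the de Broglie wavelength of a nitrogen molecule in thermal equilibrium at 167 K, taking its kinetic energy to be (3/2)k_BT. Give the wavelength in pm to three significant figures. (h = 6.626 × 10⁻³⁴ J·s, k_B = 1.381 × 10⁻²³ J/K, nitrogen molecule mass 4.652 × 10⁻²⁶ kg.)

KE = (3/2)k_BT = 1.5 × 1.381 × 10⁻²³ × 167 = 3.459 × 10⁻²¹ J.
p = √(2mKE) = √(2 × 4.652 × 10⁻²⁶ × 3.459 × 10⁻²¹) = 1.794 × 10⁻²³ kg·m/s.
λ = h/p = 3.69 × 10⁻¹¹ m = 36.9 pm.

λ = 36.9 pm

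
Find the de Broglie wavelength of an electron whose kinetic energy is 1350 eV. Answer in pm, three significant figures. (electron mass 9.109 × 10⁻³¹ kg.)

KE = 1350 eV = 2.163 × 10⁻¹⁶ J.
p = √(2mKE) = √(2 × 9.109 × 10⁻³¹ × 2.163 × 10⁻¹⁶) = 1.985 × 10⁻²³ kg·m/s.
λ = h/p = 6.626 × 10⁻³⁴ / 1.985 × 10⁻²³ = 3.34 × 10⁻¹¹ m = 33.4 pm.

λ = 33.4 pm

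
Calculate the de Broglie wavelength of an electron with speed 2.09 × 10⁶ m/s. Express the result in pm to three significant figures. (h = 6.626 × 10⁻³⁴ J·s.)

p = mv = 9.109 × 10⁻³¹ × 2.09 × 10⁶ = 1.904 × 10⁻²⁴ kg·m/s.
λ = h/p = 6.626 × 10⁻³⁴ / 1.904 × 10⁻²⁴ = 3.48 × 10⁻¹⁰ m = 348 pm.

λ = 348 pm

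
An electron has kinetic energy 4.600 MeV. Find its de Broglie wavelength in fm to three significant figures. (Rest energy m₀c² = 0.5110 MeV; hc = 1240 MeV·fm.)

λ = 244 fm

Total energy E = KE + m₀c² = 4.600 + 0.5110 = 5.1110 MeV.
(pc)² = E² − (m₀c²)² = (5.1110)² − (0.5110)² = 25.86 MeV², so pc = 5.085 MeV.
λ = hc/(pc) = 1240 MeV·fm / 5.085 MeV = 244 fm.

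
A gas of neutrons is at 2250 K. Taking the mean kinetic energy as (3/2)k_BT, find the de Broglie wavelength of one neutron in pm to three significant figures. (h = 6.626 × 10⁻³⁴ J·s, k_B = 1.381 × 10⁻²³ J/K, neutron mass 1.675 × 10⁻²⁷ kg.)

λ = 53.0 pm

KE = (3/2)k_BT = 1.5 × 1.381 × 10⁻²³ × 2250 = 4.661 × 10⁻²⁰ J.
p = √(2mKE) = √(2 × 1.675 × 10⁻²⁷ × 4.661 × 10⁻²⁰) = 1.250 × 10⁻²³ kg·m/s.
λ = h/p = 5.30 × 10⁻¹¹ m = 53.0 pm.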